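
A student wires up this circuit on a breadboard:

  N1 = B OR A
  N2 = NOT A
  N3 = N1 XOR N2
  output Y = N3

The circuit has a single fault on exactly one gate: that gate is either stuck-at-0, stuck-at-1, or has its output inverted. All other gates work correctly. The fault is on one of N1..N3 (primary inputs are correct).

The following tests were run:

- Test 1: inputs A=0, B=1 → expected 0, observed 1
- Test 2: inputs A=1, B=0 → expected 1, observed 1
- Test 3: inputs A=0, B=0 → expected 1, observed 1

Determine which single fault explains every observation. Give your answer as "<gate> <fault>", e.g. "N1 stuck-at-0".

Fault-free values for test 1 (A=0, B=1): N1=1, N2=1, N3=0, giving Y=0. Observed 1.
Test 1: faults giving observed 1 are {N1 stuck-at-0, N1 inverted output, N2 stuck-at-0, N2 inverted output, N3 stuck-at-1, N3 inverted output}.
Test 2 (A=1, B=0): fault-free N1=1, N2=0, N3=1 → 1; observed 1. Eliminates N1 stuck-at-0, N1 inverted output, N2 inverted output, N3 inverted output.
Test 3 (A=0, B=0): fault-free N1=0, N2=1, N3=1 → 1; observed 1. Eliminates N2 stuck-at-0.
Only N3 stuck-at-1 is consistent with every test.

N3 stuck-at-1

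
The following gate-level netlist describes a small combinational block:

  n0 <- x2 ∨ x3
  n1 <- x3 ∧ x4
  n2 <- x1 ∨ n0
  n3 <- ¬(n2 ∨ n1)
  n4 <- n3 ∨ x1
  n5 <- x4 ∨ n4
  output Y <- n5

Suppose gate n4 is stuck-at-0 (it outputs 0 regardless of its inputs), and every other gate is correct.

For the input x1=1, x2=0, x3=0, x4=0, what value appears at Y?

Propagate with n4 forced: n0=0, n1=0, n2=1, n3=0, n4=0 [stuck-at-0], n5=0.
So Y = 0. (Without the fault it would be 1.)

0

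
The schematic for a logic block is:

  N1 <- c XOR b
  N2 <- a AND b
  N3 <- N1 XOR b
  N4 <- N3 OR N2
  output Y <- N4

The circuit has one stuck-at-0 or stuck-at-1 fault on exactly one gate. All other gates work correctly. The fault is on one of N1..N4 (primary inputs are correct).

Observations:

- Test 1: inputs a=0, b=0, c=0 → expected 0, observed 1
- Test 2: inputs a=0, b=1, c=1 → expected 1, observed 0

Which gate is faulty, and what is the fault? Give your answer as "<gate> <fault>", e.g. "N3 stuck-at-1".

N1 stuck-at-1

Fault-free values for test 1 (a=0, b=0, c=0): N1=0, N2=0, N3=0, N4=0, giving Y=0. Observed 1.
Test 1: faults giving observed 1 are {N1 stuck-at-1, N2 stuck-at-1, N3 stuck-at-1, N4 stuck-at-1}.
Test 2 (a=0, b=1, c=1): fault-free N1=0, N2=0, N3=1, N4=1 → 1; observed 0. Eliminates N2 stuck-at-1, N3 stuck-at-1, N4 stuck-at-1.
Only N1 stuck-at-1 is consistent with every test.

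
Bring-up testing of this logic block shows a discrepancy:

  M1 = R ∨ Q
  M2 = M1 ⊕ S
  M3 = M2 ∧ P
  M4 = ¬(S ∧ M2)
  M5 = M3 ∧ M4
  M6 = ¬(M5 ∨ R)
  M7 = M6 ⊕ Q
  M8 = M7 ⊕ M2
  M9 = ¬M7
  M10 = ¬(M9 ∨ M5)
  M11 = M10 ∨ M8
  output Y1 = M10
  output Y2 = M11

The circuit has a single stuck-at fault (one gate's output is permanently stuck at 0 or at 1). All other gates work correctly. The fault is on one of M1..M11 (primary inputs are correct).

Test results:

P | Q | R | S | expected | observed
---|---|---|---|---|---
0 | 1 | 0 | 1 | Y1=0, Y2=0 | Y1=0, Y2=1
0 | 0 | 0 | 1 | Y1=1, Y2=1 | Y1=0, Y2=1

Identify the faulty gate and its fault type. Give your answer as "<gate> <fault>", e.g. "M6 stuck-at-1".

M5 stuck-at-1

Fault-free values for test 1 (P=0, Q=1, R=0, S=1): M1=1, M2=0, M3=0, M4=1, M5=0, M6=1, M7=0, M8=0, M9=1, M10=0, M11=0, giving Y1=0, Y2=0. Observed Y1=0, Y2=1.
Test 1: faults giving observed Y1=0, Y2=1 are {M1 stuck-at-0, M2 stuck-at-1, M3 stuck-at-1, M5 stuck-at-1, M8 stuck-at-1, M11 stuck-at-1}.
Test 2 (P=0, Q=0, R=0, S=1): fault-free M1=0, M2=1, M3=0, M4=0, M5=0, M6=1, M7=1, M8=0, M9=0, M10=1, M11=1 → Y1=1, Y2=1; observed Y1=0, Y2=1. Eliminates M1 stuck-at-0, M2 stuck-at-1, M3 stuck-at-1, M8 stuck-at-1, M11 stuck-at-1.
Only M5 stuck-at-1 is consistent with every test.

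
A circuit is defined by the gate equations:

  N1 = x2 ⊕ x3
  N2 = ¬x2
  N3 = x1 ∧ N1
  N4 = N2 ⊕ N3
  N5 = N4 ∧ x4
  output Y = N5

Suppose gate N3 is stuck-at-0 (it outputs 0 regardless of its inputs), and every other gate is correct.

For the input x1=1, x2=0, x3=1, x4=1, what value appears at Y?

Propagate with N3 forced: N1=1, N2=1, N3=0 [stuck-at-0], N4=1, N5=1.
So Y = 1. (Without the fault it would be 0.)

1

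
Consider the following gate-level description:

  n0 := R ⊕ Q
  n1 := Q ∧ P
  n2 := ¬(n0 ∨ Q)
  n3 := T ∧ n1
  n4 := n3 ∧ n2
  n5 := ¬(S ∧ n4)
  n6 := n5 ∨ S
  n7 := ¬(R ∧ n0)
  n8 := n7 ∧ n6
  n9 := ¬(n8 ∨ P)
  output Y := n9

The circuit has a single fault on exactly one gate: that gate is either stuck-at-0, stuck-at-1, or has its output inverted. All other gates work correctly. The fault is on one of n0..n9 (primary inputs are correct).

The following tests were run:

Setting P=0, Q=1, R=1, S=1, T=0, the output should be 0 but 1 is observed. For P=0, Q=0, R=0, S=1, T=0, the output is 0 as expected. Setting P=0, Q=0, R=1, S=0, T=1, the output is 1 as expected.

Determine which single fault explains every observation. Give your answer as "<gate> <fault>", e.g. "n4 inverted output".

n0 stuck-at-1

Fault-free values for test 1 (P=0, Q=1, R=1, S=1, T=0): n0=0, n1=0, n2=0, n3=0, n4=0, n5=1, n6=1, n7=1, n8=1, n9=0, giving Y=0. Observed 1.
Test 1: faults giving observed 1 are {n0 stuck-at-1, n0 inverted output, n6 stuck-at-0, n6 inverted output, n7 stuck-at-0, n7 inverted output, n8 stuck-at-0, n8 inverted output, n9 stuck-at-1, n9 inverted output}.
Test 2 (P=0, Q=0, R=0, S=1, T=0): fault-free n0=0, n1=0, n2=1, n3=0, n4=0, n5=1, n6=1, n7=1, n8=1, n9=0 → 0; observed 0. Eliminates n6 stuck-at-0, n6 inverted output, n7 stuck-at-0, n7 inverted output, n8 stuck-at-0, n8 inverted output, n9 stuck-at-1, n9 inverted output.
Test 3 (P=0, Q=0, R=1, S=0, T=1): fault-free n0=1, n1=0, n2=0, n3=0, n4=0, n5=1, n6=1, n7=0, n8=0, n9=1 → 1; observed 1. Eliminates n0 inverted output.
Only n0 stuck-at-1 is consistent with every test.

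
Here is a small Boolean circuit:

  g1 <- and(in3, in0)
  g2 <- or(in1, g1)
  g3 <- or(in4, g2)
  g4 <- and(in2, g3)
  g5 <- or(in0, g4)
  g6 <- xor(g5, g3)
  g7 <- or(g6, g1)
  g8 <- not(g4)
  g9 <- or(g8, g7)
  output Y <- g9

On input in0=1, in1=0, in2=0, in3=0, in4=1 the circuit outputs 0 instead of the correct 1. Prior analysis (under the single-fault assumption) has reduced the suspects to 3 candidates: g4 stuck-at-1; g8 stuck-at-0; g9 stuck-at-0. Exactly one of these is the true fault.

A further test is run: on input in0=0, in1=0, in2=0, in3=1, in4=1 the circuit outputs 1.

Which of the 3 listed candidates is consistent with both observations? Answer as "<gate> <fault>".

Evaluate each candidate on input in0=0, in1=0, in2=0, in3=1, in4=1:
  g4 stuck-at-1: g1=0, g2=0, g3=1, g4=1 [stuck-at-1], g5=1, g6=0, g7=0, g8=0, g9=0 → 0 — eliminated
  g8 stuck-at-0: g1=0, g2=0, g3=1, g4=0, g5=0, g6=1, g7=1, g8=0 [stuck-at-0], g9=1 → 1 — matches
  g9 stuck-at-0: g1=0, g2=0, g3=1, g4=0, g5=0, g6=1, g7=1, g8=1, g9=0 [stuck-at-0] → 0 — eliminated
Only g8 stuck-at-0 reproduces the observed 1.

g8 stuck-at-0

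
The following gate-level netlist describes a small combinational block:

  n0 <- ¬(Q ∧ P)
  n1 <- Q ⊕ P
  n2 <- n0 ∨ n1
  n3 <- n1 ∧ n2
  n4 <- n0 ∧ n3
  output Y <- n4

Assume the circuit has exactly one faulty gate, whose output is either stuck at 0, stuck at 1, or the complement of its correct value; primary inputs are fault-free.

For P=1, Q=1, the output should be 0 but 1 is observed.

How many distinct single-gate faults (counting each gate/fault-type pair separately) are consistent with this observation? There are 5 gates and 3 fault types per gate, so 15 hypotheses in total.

Fault-free: n0=0, n1=0, n2=0, n3=0, n4=0 → 0. Observed 1.
  n0: none of the 3 fault types match ✗
  n1: none of the 3 fault types match ✗
  n2: none of the 3 fault types match ✗
  n3: none of the 3 fault types match ✗
  n4: stuck-at-1, inverted output ✓; others ✗
Consistent faults: {n4 stuck-at-1, n4 inverted output} — 2 in all.

2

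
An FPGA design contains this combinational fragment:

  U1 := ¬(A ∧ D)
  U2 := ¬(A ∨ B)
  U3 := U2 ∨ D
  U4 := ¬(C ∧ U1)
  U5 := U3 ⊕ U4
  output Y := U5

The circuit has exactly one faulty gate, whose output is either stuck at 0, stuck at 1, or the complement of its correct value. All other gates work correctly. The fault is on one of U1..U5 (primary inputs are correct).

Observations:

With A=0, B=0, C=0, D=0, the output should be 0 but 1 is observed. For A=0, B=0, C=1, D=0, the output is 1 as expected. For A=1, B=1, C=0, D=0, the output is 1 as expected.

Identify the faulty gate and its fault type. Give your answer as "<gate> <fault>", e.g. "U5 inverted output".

U5 stuck-at-1

Fault-free values for test 1 (A=0, B=0, C=0, D=0): U1=1, U2=1, U3=1, U4=1, U5=0, giving Y=0. Observed 1.
Test 1: faults giving observed 1 are {U2 stuck-at-0, U2 inverted output, U3 stuck-at-0, U3 inverted output, U4 stuck-at-0, U4 inverted output, U5 stuck-at-1, U5 inverted output}.
Test 2 (A=0, B=0, C=1, D=0): fault-free U1=1, U2=1, U3=1, U4=0, U5=1 → 1; observed 1. Eliminates U2 stuck-at-0, U2 inverted output, U3 stuck-at-0, U3 inverted output, U4 inverted output, U5 inverted output.
Test 3 (A=1, B=1, C=0, D=0): fault-free U1=1, U2=0, U3=0, U4=1, U5=1 → 1; observed 1. Eliminates U4 stuck-at-0.
Only U5 stuck-at-1 is consistent with every test.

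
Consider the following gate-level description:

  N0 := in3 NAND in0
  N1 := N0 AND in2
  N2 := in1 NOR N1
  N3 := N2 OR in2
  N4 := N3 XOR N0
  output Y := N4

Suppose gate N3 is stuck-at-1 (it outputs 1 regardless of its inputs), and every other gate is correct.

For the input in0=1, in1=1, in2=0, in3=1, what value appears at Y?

1

Propagate with N3 forced: N0=0, N1=0, N2=0, N3=1 [stuck-at-1], N4=1.
So Y = 1. (Without the fault it would be 0.)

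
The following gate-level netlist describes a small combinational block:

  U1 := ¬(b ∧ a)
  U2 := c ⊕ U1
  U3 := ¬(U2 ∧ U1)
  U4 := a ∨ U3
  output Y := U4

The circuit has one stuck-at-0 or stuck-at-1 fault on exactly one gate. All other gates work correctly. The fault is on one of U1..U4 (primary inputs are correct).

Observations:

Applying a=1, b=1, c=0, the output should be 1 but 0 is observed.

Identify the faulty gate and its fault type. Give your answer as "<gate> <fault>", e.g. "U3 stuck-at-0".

U4 stuck-at-0

Fault-free values for test 1 (a=1, b=1, c=0): U1=0, U2=0, U3=1, U4=1, giving Y=1. Observed 0.
Test 1: faults giving observed 0 are {U4 stuck-at-0}.
Only U4 stuck-at-0 is consistent with every test.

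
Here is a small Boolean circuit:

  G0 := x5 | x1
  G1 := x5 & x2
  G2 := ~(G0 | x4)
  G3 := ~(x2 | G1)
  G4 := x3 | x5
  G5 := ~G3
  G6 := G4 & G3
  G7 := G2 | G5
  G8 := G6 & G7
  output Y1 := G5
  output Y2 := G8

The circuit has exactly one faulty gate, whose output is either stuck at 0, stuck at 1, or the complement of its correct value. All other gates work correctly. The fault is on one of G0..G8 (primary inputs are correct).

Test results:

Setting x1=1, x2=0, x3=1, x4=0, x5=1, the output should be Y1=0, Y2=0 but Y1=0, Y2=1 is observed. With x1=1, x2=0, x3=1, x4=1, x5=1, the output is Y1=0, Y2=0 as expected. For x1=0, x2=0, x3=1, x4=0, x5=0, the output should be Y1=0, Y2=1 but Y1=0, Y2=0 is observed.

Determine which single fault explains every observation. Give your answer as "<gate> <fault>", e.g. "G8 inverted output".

Fault-free values for test 1 (x1=1, x2=0, x3=1, x4=0, x5=1): G0=1, G1=0, G2=0, G3=1, G4=1, G5=0, G6=1, G7=0, G8=0, giving Y1=0, Y2=0. Observed Y1=0, Y2=1.
Test 1: faults giving observed Y1=0, Y2=1 are {G0 stuck-at-0, G0 inverted output, G2 stuck-at-1, G2 inverted output, G7 stuck-at-1, G7 inverted output, G8 stuck-at-1, G8 inverted output}.
Test 2 (x1=1, x2=0, x3=1, x4=1, x5=1): fault-free G0=1, G1=0, G2=0, G3=1, G4=1, G5=0, G6=1, G7=0, G8=0 → Y1=0, Y2=0; observed Y1=0, Y2=0. Eliminates G2 stuck-at-1, G2 inverted output, G7 stuck-at-1, G7 inverted output, G8 stuck-at-1, G8 inverted output.
Test 3 (x1=0, x2=0, x3=1, x4=0, x5=0): fault-free G0=0, G1=0, G2=1, G3=1, G4=1, G5=0, G6=1, G7=1, G8=1 → Y1=0, Y2=1; observed Y1=0, Y2=0. Eliminates G0 stuck-at-0.
Only G0 inverted output is consistent with every test.

G0 inverted output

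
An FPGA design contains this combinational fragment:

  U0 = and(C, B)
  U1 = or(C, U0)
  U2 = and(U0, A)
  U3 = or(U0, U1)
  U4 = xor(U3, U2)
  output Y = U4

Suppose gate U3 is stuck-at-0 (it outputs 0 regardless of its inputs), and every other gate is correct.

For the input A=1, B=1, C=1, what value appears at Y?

1

Propagate with U3 forced: U0=1, U1=1, U2=1, U3=0 [stuck-at-0], U4=1.
So Y = 1. (Without the fault it would be 0.)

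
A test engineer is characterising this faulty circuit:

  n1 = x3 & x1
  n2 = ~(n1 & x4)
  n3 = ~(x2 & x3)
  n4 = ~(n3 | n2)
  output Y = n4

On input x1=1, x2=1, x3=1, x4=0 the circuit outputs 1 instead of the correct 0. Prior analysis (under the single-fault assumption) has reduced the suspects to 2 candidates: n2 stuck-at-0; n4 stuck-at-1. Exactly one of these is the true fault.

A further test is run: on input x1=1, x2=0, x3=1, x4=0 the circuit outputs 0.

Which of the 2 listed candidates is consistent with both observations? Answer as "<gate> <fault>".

Evaluate each candidate on input x1=1, x2=0, x3=1, x4=0:
  n2 stuck-at-0: n1=1, n2=0 [stuck-at-0], n3=1, n4=0 → 0 — matches
  n4 stuck-at-1: n1=1, n2=1, n3=1, n4=1 [stuck-at-1] → 1 — eliminated
Only n2 stuck-at-0 reproduces the observed 0.

n2 stuck-at-0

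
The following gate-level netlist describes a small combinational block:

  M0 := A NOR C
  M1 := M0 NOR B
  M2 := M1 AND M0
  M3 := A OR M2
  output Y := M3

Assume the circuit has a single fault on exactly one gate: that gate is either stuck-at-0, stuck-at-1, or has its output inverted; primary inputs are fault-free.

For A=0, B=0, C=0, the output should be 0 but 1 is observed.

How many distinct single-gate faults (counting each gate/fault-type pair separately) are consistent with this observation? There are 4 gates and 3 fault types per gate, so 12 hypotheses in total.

Fault-free: M0=1, M1=0, M2=0, M3=0 → 0. Observed 1.
  M0 stuck-at-0: output 0 ✗
  M0 stuck-at-1: output 0 ✗
  M0 inverted output: output 0 ✗
  M1 stuck-at-0: output 0 ✗
  M1 stuck-at-1: output 1 ✓
  M1 inverted output: output 1 ✓
  M2 stuck-at-0: output 0 ✗
  M2 stuck-at-1: output 1 ✓
  M2 inverted output: output 1 ✓
  M3 stuck-at-0: output 0 ✗
  M3 stuck-at-1: output 1 ✓
  M3 inverted output: output 1 ✓
Consistent faults: {M1 stuck-at-1, M1 inverted output, M2 stuck-at-1, M2 inverted output, M3 stuck-at-1, M3 inverted output} — 6 in all.

6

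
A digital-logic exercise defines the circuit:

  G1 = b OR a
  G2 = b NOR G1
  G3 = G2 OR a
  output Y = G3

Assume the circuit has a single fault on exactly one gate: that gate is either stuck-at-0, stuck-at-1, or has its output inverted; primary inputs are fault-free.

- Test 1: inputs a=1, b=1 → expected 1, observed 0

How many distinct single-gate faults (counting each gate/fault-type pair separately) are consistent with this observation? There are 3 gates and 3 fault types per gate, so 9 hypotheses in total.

Fault-free: G1=1, G2=0, G3=1 → 1. Observed 0.
  G1 stuck-at-0: output 1 ✗
  G1 stuck-at-1: output 1 ✗
  G1 inverted output: output 1 ✗
  G2 stuck-at-0: output 1 ✗
  G2 stuck-at-1: output 1 ✗
  G2 inverted output: output 1 ✗
  G3 stuck-at-0: output 0 ✓
  G3 stuck-at-1: output 1 ✗
  G3 inverted output: output 0 ✓
Consistent faults: {G3 stuck-at-0, G3 inverted output} — 2 in all.

2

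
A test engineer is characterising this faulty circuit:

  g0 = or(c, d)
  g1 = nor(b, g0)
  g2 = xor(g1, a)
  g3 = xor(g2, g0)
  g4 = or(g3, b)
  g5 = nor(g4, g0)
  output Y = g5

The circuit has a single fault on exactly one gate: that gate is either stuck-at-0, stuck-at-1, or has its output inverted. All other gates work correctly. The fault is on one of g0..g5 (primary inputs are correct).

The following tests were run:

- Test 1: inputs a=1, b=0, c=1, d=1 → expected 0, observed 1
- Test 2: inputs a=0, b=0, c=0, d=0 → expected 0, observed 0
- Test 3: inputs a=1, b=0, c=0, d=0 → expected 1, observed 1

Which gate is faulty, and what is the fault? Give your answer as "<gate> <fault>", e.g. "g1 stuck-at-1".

g0 stuck-at-0

Fault-free values for test 1 (a=1, b=0, c=1, d=1): g0=1, g1=0, g2=1, g3=0, g4=0, g5=0, giving Y=0. Observed 1.
Test 1: faults giving observed 1 are {g0 stuck-at-0, g0 inverted output, g5 stuck-at-1, g5 inverted output}.
Test 2 (a=0, b=0, c=0, d=0): fault-free g0=0, g1=1, g2=1, g3=1, g4=1, g5=0 → 0; observed 0. Eliminates g5 stuck-at-1, g5 inverted output.
Test 3 (a=1, b=0, c=0, d=0): fault-free g0=0, g1=1, g2=0, g3=0, g4=0, g5=1 → 1; observed 1. Eliminates g0 inverted output.
Only g0 stuck-at-0 is consistent with every test.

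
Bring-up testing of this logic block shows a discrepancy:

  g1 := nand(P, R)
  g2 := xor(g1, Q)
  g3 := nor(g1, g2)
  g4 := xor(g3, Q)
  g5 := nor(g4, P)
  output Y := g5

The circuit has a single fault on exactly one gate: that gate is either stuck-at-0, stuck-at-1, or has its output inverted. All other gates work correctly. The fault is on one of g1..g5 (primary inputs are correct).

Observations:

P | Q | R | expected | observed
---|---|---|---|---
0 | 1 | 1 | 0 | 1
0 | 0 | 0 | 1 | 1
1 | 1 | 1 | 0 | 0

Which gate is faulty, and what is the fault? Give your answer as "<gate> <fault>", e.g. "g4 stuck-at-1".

g4 stuck-at-0

Fault-free values for test 1 (P=0, Q=1, R=1): g1=1, g2=0, g3=0, g4=1, g5=0, giving Y=0. Observed 1.
Test 1: faults giving observed 1 are {g3 stuck-at-1, g3 inverted output, g4 stuck-at-0, g4 inverted output, g5 stuck-at-1, g5 inverted output}.
Test 2 (P=0, Q=0, R=0): fault-free g1=1, g2=1, g3=0, g4=0, g5=1 → 1; observed 1. Eliminates g3 stuck-at-1, g3 inverted output, g4 inverted output, g5 inverted output.
Test 3 (P=1, Q=1, R=1): fault-free g1=0, g2=1, g3=0, g4=1, g5=0 → 0; observed 0. Eliminates g5 stuck-at-1.
Only g4 stuck-at-0 is consistent with every test.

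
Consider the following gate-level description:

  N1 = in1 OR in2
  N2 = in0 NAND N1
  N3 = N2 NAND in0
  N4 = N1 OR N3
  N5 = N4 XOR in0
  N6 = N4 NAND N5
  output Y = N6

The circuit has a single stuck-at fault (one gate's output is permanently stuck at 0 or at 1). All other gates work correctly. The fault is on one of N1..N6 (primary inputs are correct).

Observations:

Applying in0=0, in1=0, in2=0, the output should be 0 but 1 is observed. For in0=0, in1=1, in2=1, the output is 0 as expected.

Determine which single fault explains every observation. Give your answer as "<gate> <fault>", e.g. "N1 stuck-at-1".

Fault-free values for test 1 (in0=0, in1=0, in2=0): N1=0, N2=1, N3=1, N4=1, N5=1, N6=0, giving Y=0. Observed 1.
Test 1: faults giving observed 1 are {N3 stuck-at-0, N4 stuck-at-0, N5 stuck-at-0, N6 stuck-at-1}.
Test 2 (in0=0, in1=1, in2=1): fault-free N1=1, N2=1, N3=1, N4=1, N5=1, N6=0 → 0; observed 0. Eliminates N4 stuck-at-0, N5 stuck-at-0, N6 stuck-at-1.
Only N3 stuck-at-0 is consistent with every test.

N3 stuck-at-0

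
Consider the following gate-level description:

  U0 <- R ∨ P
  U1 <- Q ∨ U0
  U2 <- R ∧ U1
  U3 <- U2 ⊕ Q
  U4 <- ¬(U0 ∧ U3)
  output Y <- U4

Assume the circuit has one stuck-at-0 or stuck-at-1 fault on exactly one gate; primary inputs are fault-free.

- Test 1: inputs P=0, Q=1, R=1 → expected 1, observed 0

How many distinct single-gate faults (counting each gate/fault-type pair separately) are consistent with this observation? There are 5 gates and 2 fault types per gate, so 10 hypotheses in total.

Fault-free: U0=1, U1=1, U2=1, U3=0, U4=1 → 1. Observed 0.
  U0 stuck-at-0: output 1 ✗
  U0 stuck-at-1: output 1 ✗
  U1 stuck-at-0: output 0 ✓
  U1 stuck-at-1: output 1 ✗
  U2 stuck-at-0: output 0 ✓
  U2 stuck-at-1: output 1 ✗
  U3 stuck-at-0: output 1 ✗
  U3 stuck-at-1: output 0 ✓
  U4 stuck-at-0: output 0 ✓
  U4 stuck-at-1: output 1 ✗
Consistent faults: {U1 stuck-at-0, U2 stuck-at-0, U3 stuck-at-1, U4 stuck-at-0} — 4 in all.

4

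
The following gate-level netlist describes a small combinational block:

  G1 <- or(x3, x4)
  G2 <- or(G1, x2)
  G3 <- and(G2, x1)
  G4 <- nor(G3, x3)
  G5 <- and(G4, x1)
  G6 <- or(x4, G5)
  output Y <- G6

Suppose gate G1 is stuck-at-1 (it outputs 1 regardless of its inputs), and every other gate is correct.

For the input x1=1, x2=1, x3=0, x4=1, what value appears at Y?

1

Propagate with G1 forced: G1=1 [stuck-at-1], G2=1, G3=1, G4=0, G5=0, G6=1.
So Y = 1. (Same as the fault-free value — the fault is masked on this input.)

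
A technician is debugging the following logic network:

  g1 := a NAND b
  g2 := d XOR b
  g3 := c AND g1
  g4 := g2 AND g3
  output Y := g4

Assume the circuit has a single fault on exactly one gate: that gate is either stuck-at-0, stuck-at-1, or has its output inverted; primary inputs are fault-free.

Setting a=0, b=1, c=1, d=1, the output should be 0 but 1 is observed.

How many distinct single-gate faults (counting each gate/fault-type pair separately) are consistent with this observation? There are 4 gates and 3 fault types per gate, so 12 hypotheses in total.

Fault-free: g1=1, g2=0, g3=1, g4=0 → 0. Observed 1.
  g1 stuck-at-0: output 0 ✗
  g1 stuck-at-1: output 0 ✗
  g1 inverted output: output 0 ✗
  g2 stuck-at-0: output 0 ✗
  g2 stuck-at-1: output 1 ✓
  g2 inverted output: output 1 ✓
  g3 stuck-at-0: output 0 ✗
  g3 stuck-at-1: output 0 ✗
  g3 inverted output: output 0 ✗
  g4 stuck-at-0: output 0 ✗
  g4 stuck-at-1: output 1 ✓
  g4 inverted output: output 1 ✓
Consistent faults: {g2 stuck-at-1, g2 inverted output, g4 stuck-at-1, g4 inverted output} — 4 in all.

4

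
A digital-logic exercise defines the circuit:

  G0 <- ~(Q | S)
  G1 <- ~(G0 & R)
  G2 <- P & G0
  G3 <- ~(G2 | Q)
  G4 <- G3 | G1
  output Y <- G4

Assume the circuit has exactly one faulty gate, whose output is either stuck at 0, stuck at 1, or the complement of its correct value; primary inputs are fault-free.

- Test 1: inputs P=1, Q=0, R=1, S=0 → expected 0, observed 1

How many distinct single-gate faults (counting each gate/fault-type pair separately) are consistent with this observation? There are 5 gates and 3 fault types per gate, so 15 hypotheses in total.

10

Fault-free: G0=1, G1=0, G2=1, G3=0, G4=0 → 0. Observed 1.
  G0: stuck-at-0, inverted output ✓; others ✗
  G1: stuck-at-1, inverted output ✓; others ✗
  G2: stuck-at-0, inverted output ✓; others ✗
  G3: stuck-at-1, inverted output ✓; others ✗
  G4: stuck-at-1, inverted output ✓; others ✗
Consistent faults: {G0 stuck-at-0, G0 inverted output, G1 stuck-at-1, G1 inverted output, G2 stuck-at-0, G2 inverted output, G3 stuck-at-1, G3 inverted output, G4 stuck-at-1, G4 inverted output} — 10 in all.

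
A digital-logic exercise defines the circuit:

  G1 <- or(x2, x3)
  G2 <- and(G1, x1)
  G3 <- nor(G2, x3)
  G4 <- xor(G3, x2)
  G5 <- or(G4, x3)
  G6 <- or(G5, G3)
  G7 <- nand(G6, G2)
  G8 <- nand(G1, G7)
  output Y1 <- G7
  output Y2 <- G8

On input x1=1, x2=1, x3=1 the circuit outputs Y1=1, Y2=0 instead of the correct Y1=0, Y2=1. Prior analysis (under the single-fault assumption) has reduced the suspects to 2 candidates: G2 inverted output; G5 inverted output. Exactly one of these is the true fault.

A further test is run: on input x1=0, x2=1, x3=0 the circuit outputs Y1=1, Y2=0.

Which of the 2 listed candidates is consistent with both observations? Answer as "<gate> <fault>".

Evaluate each candidate on input x1=0, x2=1, x3=0:
  G2 inverted output: G1=1, G2=1 [inverted output], G3=0, G4=1, G5=1, G6=1, G7=0, G8=1 → Y1=0, Y2=1 — eliminated
  G5 inverted output: G1=1, G2=0, G3=1, G4=0, G5=1 [inverted output], G6=1, G7=1, G8=0 → Y1=1, Y2=0 — matches
Only G5 inverted output reproduces the observed Y1=1, Y2=0.

G5 inverted output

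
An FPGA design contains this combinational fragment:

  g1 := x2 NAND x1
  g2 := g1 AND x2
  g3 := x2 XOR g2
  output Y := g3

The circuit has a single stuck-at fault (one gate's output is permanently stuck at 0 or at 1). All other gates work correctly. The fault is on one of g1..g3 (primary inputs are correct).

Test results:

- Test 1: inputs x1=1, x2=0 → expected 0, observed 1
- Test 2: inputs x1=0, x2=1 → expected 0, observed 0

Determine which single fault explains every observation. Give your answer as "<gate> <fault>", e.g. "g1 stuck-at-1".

Fault-free values for test 1 (x1=1, x2=0): g1=1, g2=0, g3=0, giving Y=0. Observed 1.
Test 1: faults giving observed 1 are {g2 stuck-at-1, g3 stuck-at-1}.
Test 2 (x1=0, x2=1): fault-free g1=1, g2=1, g3=0 → 0; observed 0. Eliminates g3 stuck-at-1.
Only g2 stuck-at-1 is consistent with every test.

g2 stuck-at-1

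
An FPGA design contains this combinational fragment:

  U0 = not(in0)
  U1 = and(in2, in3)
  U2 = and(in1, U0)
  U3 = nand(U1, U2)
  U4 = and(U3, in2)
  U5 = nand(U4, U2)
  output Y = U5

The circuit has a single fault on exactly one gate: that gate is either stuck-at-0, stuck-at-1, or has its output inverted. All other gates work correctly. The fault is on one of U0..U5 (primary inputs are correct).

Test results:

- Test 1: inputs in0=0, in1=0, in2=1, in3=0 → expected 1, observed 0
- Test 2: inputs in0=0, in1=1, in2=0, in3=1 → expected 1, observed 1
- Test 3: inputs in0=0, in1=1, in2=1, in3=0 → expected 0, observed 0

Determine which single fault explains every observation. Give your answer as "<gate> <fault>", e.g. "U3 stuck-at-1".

Fault-free values for test 1 (in0=0, in1=0, in2=1, in3=0): U0=1, U1=0, U2=0, U3=1, U4=1, U5=1, giving Y=1. Observed 0.
Test 1: faults giving observed 0 are {U2 stuck-at-1, U2 inverted output, U5 stuck-at-0, U5 inverted output}.
Test 2 (in0=0, in1=1, in2=0, in3=1): fault-free U0=1, U1=0, U2=1, U3=1, U4=0, U5=1 → 1; observed 1. Eliminates U5 stuck-at-0, U5 inverted output.
Test 3 (in0=0, in1=1, in2=1, in3=0): fault-free U0=1, U1=0, U2=1, U3=1, U4=1, U5=0 → 0; observed 0. Eliminates U2 inverted output.
Only U2 stuck-at-1 is consistent with every test.

U2 stuck-at-1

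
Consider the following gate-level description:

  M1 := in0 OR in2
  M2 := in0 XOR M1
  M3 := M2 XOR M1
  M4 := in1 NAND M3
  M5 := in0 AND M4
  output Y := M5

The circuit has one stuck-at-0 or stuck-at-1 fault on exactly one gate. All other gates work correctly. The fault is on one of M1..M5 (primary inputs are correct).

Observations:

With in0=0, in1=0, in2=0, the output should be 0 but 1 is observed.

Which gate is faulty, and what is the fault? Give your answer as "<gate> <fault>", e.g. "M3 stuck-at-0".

Fault-free values for test 1 (in0=0, in1=0, in2=0): M1=0, M2=0, M3=0, M4=1, M5=0, giving Y=0. Observed 1.
Test 1: faults giving observed 1 are {M5 stuck-at-1}.
Only M5 stuck-at-1 is consistent with every test.

M5 stuck-at-1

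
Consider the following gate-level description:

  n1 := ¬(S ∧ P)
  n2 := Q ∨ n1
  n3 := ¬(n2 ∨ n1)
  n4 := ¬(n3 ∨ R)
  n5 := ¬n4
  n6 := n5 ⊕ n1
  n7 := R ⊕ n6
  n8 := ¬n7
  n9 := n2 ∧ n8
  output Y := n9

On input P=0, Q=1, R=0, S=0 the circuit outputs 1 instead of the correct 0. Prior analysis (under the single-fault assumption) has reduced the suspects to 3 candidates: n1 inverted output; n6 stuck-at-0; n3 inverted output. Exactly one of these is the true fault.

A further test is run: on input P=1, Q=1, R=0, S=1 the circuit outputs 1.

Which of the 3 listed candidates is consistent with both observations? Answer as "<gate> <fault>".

Evaluate each candidate on input P=1, Q=1, R=0, S=1:
  n1 inverted output: n1=1 [inverted output], n2=1, n3=0, n4=1, n5=0, n6=1, n7=1, n8=0, n9=0 → 0 — eliminated
  n6 stuck-at-0: n1=0, n2=1, n3=0, n4=1, n5=0, n6=0 [stuck-at-0], n7=0, n8=1, n9=1 → 1 — matches
  n3 inverted output: n1=0, n2=1, n3=1 [inverted output], n4=0, n5=1, n6=1, n7=1, n8=0, n9=0 → 0 — eliminated
Only n6 stuck-at-0 reproduces the observed 1.

n6 stuck-at-0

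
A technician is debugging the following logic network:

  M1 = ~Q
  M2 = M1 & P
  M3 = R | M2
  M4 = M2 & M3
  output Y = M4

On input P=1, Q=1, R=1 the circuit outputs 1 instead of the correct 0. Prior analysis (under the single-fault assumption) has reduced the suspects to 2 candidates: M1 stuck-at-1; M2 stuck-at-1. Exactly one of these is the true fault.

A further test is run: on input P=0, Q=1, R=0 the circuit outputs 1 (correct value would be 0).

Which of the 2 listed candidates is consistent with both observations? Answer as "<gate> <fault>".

M2 stuck-at-1

Evaluate each candidate on input P=0, Q=1, R=0:
  M1 stuck-at-1: M1=1 [stuck-at-1], M2=0, M3=0, M4=0 → 0 — eliminated
  M2 stuck-at-1: M1=0, M2=1 [stuck-at-1], M3=1, M4=1 → 1 — matches
Only M2 stuck-at-1 reproduces the observed 1.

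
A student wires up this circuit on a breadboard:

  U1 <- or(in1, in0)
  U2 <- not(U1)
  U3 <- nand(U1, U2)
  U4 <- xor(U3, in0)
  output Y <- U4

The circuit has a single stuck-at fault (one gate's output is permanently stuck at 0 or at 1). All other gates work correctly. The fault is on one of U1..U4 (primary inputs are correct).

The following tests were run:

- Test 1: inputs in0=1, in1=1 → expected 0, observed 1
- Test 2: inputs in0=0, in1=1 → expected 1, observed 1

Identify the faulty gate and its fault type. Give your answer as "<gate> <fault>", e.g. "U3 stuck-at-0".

Fault-free values for test 1 (in0=1, in1=1): U1=1, U2=0, U3=1, U4=0, giving Y=0. Observed 1.
Test 1: faults giving observed 1 are {U2 stuck-at-1, U3 stuck-at-0, U4 stuck-at-1}.
Test 2 (in0=0, in1=1): fault-free U1=1, U2=0, U3=1, U4=1 → 1; observed 1. Eliminates U2 stuck-at-1, U3 stuck-at-0.
Only U4 stuck-at-1 is consistent with every test.

U4 stuck-at-1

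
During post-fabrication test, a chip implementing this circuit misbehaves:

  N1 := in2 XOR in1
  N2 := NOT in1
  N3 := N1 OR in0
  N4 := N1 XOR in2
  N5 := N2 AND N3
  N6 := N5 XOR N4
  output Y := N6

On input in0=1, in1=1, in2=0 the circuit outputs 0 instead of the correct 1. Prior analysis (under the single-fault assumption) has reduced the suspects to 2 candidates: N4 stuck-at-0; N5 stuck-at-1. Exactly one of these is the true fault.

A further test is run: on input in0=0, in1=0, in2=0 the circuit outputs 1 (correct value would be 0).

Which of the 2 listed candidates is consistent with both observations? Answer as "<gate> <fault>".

N5 stuck-at-1

Evaluate each candidate on input in0=0, in1=0, in2=0:
  N4 stuck-at-0: N1=0, N2=1, N3=0, N4=0 [stuck-at-0], N5=0, N6=0 → 0 — eliminated
  N5 stuck-at-1: N1=0, N2=1, N3=0, N4=0, N5=1 [stuck-at-1], N6=1 → 1 — matches
Only N5 stuck-at-1 reproduces the observed 1.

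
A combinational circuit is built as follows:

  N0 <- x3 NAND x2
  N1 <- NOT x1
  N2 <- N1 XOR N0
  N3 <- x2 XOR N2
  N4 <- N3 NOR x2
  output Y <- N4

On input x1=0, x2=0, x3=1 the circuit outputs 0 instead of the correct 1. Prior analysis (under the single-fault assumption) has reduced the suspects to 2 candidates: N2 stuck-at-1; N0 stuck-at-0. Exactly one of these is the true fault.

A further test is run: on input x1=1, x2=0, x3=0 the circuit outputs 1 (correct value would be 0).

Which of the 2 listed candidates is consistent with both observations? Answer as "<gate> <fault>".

N0 stuck-at-0

Evaluate each candidate on input x1=1, x2=0, x3=0:
  N2 stuck-at-1: N0=1, N1=0, N2=1 [stuck-at-1], N3=1, N4=0 → 0 — eliminated
  N0 stuck-at-0: N0=0 [stuck-at-0], N1=0, N2=0, N3=0, N4=1 → 1 — matches
Only N0 stuck-at-0 reproduces the observed 1.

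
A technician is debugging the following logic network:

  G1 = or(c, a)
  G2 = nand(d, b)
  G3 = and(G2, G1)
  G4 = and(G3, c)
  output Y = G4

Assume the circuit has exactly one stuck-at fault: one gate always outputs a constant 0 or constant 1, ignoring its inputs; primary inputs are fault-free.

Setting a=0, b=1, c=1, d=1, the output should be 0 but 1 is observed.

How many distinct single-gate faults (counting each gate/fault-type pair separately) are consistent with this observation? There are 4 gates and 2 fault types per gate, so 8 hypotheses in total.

Fault-free: G1=1, G2=0, G3=0, G4=0 → 0. Observed 1.
  G1 stuck-at-0: output 0 ✗
  G1 stuck-at-1: output 0 ✗
  G2 stuck-at-0: output 0 ✗
  G2 stuck-at-1: output 1 ✓
  G3 stuck-at-0: output 0 ✗
  G3 stuck-at-1: output 1 ✓
  G4 stuck-at-0: output 0 ✗
  G4 stuck-at-1: output 1 ✓
Consistent faults: {G2 stuck-at-1, G3 stuck-at-1, G4 stuck-at-1} — 3 in all.

3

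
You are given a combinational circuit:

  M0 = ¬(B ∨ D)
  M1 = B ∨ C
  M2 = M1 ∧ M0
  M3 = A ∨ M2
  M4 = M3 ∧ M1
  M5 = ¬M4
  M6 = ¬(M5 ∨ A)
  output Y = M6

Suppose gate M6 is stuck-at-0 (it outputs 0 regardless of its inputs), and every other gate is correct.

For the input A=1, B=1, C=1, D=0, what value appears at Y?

Propagate with M6 forced: M0=0, M1=1, M2=0, M3=1, M4=1, M5=0, M6=0 [stuck-at-0].
So Y = 0. (Same as the fault-free value — the fault is masked on this input.)

0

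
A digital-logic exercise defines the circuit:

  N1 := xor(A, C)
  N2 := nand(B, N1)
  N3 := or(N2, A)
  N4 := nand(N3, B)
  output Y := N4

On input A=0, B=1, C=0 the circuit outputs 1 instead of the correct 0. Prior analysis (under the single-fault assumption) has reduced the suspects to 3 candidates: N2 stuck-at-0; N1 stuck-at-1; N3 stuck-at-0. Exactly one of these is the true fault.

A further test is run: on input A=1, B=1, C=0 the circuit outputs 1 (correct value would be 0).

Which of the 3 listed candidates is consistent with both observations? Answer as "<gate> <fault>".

N3 stuck-at-0

Evaluate each candidate on input A=1, B=1, C=0:
  N2 stuck-at-0: N1=1, N2=0 [stuck-at-0], N3=1, N4=0 → 0 — eliminated
  N1 stuck-at-1: N1=1 [stuck-at-1], N2=0, N3=1, N4=0 → 0 — eliminated
  N3 stuck-at-0: N1=1, N2=0, N3=0 [stuck-at-0], N4=1 → 1 — matches
Only N3 stuck-at-0 reproduces the observed 1.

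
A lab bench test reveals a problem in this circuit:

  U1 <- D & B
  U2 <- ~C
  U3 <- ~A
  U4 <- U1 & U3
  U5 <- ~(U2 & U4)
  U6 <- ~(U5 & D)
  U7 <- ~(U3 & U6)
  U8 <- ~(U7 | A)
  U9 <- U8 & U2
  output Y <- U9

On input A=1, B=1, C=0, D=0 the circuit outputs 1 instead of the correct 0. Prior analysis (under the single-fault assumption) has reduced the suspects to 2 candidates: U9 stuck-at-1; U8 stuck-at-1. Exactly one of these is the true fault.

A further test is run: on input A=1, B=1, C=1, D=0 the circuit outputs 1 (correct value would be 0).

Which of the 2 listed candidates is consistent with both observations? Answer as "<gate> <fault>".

Evaluate each candidate on input A=1, B=1, C=1, D=0:
  U9 stuck-at-1: U1=0, U2=0, U3=0, U4=0, U5=1, U6=1, U7=1, U8=0, U9=1 [stuck-at-1] → 1 — matches
  U8 stuck-at-1: U1=0, U2=0, U3=0, U4=0, U5=1, U6=1, U7=1, U8=1 [stuck-at-1], U9=0 → 0 — eliminated
Only U9 stuck-at-1 reproduces the observed 1.

U9 stuck-at-1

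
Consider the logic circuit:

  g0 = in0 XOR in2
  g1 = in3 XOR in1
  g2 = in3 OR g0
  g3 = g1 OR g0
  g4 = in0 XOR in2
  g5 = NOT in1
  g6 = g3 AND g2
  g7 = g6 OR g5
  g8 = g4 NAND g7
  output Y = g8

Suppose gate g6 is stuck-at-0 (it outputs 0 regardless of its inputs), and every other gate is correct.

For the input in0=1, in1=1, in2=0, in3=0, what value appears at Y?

1

Propagate with g6 forced: g0=1, g1=1, g2=1, g3=1, g4=1, g5=0, g6=0 [stuck-at-0], g7=0, g8=1.
So Y = 1. (Without the fault it would be 0.)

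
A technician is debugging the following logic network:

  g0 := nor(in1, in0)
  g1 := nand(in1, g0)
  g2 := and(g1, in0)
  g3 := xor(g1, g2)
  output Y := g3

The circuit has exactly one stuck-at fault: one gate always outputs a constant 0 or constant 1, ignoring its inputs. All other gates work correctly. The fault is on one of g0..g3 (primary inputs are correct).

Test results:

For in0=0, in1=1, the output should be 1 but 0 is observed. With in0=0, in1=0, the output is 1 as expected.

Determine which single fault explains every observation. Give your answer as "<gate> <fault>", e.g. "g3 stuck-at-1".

g0 stuck-at-1

Fault-free values for test 1 (in0=0, in1=1): g0=0, g1=1, g2=0, g3=1, giving Y=1. Observed 0.
Test 1: faults giving observed 0 are {g0 stuck-at-1, g1 stuck-at-0, g2 stuck-at-1, g3 stuck-at-0}.
Test 2 (in0=0, in1=0): fault-free g0=1, g1=1, g2=0, g3=1 → 1; observed 1. Eliminates g1 stuck-at-0, g2 stuck-at-1, g3 stuck-at-0.
Only g0 stuck-at-1 is consistent with every test.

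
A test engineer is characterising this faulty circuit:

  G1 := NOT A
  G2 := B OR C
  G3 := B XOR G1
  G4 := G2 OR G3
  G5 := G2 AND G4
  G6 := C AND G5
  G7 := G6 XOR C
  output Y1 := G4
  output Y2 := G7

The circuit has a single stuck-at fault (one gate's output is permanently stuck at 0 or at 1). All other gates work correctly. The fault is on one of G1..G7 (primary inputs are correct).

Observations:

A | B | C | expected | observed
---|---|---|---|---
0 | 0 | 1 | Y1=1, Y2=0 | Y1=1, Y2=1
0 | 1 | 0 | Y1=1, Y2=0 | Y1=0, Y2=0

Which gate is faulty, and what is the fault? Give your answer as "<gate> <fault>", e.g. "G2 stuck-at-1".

Fault-free values for test 1 (A=0, B=0, C=1): G1=1, G2=1, G3=1, G4=1, G5=1, G6=1, G7=0, giving Y1=1, Y2=0. Observed Y1=1, Y2=1.
Test 1: faults giving observed Y1=1, Y2=1 are {G2 stuck-at-0, G5 stuck-at-0, G6 stuck-at-0, G7 stuck-at-1}.
Test 2 (A=0, B=1, C=0): fault-free G1=1, G2=1, G3=0, G4=1, G5=1, G6=0, G7=0 → Y1=1, Y2=0; observed Y1=0, Y2=0. Eliminates G5 stuck-at-0, G6 stuck-at-0, G7 stuck-at-1.
Only G2 stuck-at-0 is consistent with every test.

G2 stuck-at-0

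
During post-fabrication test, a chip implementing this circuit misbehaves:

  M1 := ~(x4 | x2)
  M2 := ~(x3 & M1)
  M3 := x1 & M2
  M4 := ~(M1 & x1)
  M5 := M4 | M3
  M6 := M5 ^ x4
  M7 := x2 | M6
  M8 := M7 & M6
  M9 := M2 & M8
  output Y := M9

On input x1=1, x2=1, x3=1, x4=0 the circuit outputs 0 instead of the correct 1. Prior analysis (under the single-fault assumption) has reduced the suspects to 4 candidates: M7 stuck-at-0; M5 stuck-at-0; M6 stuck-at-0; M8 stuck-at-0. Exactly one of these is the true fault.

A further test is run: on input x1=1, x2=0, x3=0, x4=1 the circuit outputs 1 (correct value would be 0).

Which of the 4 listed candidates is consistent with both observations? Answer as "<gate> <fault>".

Evaluate each candidate on input x1=1, x2=0, x3=0, x4=1:
  M7 stuck-at-0: M1=0, M2=1, M3=1, M4=1, M5=1, M6=0, M7=0 [stuck-at-0], M8=0, M9=0 → 0 — eliminated
  M5 stuck-at-0: M1=0, M2=1, M3=1, M4=1, M5=0 [stuck-at-0], M6=1, M7=1, M8=1, M9=1 → 1 — matches
  M6 stuck-at-0: M1=0, M2=1, M3=1, M4=1, M5=1, M6=0 [stuck-at-0], M7=0, M8=0, M9=0 → 0 — eliminated
  M8 stuck-at-0: M1=0, M2=1, M3=1, M4=1, M5=1, M6=0, M7=0, M8=0 [stuck-at-0], M9=0 → 0 — eliminated
Only M5 stuck-at-0 reproduces the observed 1.

M5 stuck-at-0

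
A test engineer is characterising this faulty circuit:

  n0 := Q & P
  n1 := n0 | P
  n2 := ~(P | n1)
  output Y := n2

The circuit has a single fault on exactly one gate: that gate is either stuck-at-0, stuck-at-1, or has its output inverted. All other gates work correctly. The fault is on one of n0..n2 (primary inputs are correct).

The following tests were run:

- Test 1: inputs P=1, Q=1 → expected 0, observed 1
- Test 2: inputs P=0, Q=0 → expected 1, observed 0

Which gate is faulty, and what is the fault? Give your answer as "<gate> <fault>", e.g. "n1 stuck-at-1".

n2 inverted output

Fault-free values for test 1 (P=1, Q=1): n0=1, n1=1, n2=0, giving Y=0. Observed 1.
Test 1: faults giving observed 1 are {n2 stuck-at-1, n2 inverted output}.
Test 2 (P=0, Q=0): fault-free n0=0, n1=0, n2=1 → 1; observed 0. Eliminates n2 stuck-at-1.
Only n2 inverted output is consistent with every test.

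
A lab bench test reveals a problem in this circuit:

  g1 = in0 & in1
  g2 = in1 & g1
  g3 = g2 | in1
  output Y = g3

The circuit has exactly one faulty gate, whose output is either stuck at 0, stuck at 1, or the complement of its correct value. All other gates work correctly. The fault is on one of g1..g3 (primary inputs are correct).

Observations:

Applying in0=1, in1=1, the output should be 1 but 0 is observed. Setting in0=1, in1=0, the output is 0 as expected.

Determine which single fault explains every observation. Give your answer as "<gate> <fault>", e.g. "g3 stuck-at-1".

Fault-free values for test 1 (in0=1, in1=1): g1=1, g2=1, g3=1, giving Y=1. Observed 0.
Test 1: faults giving observed 0 are {g3 stuck-at-0, g3 inverted output}.
Test 2 (in0=1, in1=0): fault-free g1=0, g2=0, g3=0 → 0; observed 0. Eliminates g3 inverted output.
Only g3 stuck-at-0 is consistent with every test.

g3 stuck-at-0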